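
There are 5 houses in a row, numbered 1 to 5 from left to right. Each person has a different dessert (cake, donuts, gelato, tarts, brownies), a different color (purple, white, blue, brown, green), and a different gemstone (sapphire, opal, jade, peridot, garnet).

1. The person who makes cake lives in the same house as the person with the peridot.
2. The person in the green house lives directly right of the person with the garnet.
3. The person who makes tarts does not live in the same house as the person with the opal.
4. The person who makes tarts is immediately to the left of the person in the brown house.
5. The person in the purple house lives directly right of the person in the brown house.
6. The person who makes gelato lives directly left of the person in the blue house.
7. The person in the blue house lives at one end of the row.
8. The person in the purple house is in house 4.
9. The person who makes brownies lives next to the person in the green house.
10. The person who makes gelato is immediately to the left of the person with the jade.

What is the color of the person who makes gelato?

The person in the blue house is in house 5 (clue 7).
By clue 8, the person in the purple house is in house 4.
The only color still possible for house 1 is white.
Clue 5 places the person in the brown house in house 3.
From clue 6, the person who makes gelato must be in house 4.
From clue 10, the person with the jade must be in house 5.
So house 2 gets green for color.
The person with the garnet is in house 1 (clue 2).
The person who makes tarts is in house 2 (clue 4).
The only dessert still possible for house 5 is donuts.
Clue 1 places the person who makes cake in house 3.
Clue 1 places the person with the peridot in house 3.
That leaves brownies as the dessert for house 1.
That leaves sapphire as the gemstone for house 2.
House 4 gemstone: only opal fits.
So: house 1 = brownies/white/garnet, house 2 = tarts/green/sapphire, house 3 = cake/brown/peridot, house 4 = gelato/purple/opal, house 5 = donuts/blue/jade.

purple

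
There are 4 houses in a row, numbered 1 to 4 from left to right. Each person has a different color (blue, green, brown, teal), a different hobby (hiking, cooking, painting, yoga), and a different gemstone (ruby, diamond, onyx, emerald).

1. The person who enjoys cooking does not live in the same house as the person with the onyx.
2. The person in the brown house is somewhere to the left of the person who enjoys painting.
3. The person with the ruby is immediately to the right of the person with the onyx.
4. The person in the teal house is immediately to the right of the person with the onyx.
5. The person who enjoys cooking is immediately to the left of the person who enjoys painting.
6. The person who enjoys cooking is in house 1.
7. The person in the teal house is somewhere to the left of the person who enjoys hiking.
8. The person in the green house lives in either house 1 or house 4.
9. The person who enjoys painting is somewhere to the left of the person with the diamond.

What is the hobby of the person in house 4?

hiking

The person who enjoys cooking is in house 1 (clue 6).
The person in the teal house is in house 3 (clue 4).
Clue 4: the person with the onyx is in house 2.
By clue 5, the person who enjoys painting is in house 2.
Clue 7: the person who enjoys hiking is in house 4.
So house 3 gets yoga for hobby.
So house 1 gets emerald for gemstone.
Clue 2: the person in the brown house is in house 1.
Clue 3: the person with the ruby is in house 3.
That leaves blue as the color for house 2.
The only color still possible for house 4 is green.
House 4 gemstone: only diamond fits.
So: house 1 = brown/cooking/emerald, house 2 = blue/painting/onyx, house 3 = teal/yoga/ruby, house 4 = green/hiking/diamond.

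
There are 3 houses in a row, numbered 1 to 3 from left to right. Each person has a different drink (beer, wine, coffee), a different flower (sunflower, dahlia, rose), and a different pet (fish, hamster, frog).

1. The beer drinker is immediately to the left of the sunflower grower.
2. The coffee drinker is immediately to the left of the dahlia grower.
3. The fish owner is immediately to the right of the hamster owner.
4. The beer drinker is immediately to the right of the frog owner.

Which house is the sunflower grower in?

3

Clue 4 places the beer drinker in house 2.
Clue 4 places the frog owner in house 1.
House 1's drink must be coffee (nothing else left).
House 3's drink must be wine (nothing else left).
House 1's flower must be rose (nothing else left).
So house 3 gets fish for pet.
From clue 1, the sunflower grower must be in house 3.
By clue 2, the dahlia grower is in house 2.
House 2's pet must be hamster (nothing else left).
So: house 1 = coffee/rose/frog, house 2 = beer/dahlia/hamster, house 3 = wine/sunflower/fish.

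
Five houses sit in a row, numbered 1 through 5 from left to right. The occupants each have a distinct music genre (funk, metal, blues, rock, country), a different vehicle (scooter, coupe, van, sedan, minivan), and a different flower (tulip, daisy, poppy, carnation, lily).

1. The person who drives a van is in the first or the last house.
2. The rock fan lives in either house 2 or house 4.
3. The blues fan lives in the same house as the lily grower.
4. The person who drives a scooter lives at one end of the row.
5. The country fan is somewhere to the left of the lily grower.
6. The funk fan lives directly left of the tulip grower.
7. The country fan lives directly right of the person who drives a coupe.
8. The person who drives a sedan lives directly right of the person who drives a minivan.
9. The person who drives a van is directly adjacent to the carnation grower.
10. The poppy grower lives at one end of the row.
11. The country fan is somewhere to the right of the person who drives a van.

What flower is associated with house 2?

carnation

From clue 11, the person who drives a van must be in house 1.
From clue 9, the carnation grower must be in house 2.
House 5's vehicle must be scooter (nothing else left).
House 1's music genre must be metal (nothing else left).
House 5 music genre: only blues fits.
The only vehicle still possible for house 4 is sedan.
From clue 3, the lily grower must be in house 5.
The person who drives a minivan is in house 3 (clue 8).
House 2 vehicle: only coupe fits.
Clue 7: the country fan is in house 3.
The only music genre still possible for house 4 is rock.
So house 1 gets poppy for flower.
Clue 6 places the tulip grower in house 3.
House 2 music genre: only funk fits.
House 4 flower: only daisy fits.
So: house 1 = metal/van/poppy, house 2 = funk/coupe/carnation, house 3 = country/minivan/tulip, house 4 = rock/sedan/daisy, house 5 = blues/scooter/lily.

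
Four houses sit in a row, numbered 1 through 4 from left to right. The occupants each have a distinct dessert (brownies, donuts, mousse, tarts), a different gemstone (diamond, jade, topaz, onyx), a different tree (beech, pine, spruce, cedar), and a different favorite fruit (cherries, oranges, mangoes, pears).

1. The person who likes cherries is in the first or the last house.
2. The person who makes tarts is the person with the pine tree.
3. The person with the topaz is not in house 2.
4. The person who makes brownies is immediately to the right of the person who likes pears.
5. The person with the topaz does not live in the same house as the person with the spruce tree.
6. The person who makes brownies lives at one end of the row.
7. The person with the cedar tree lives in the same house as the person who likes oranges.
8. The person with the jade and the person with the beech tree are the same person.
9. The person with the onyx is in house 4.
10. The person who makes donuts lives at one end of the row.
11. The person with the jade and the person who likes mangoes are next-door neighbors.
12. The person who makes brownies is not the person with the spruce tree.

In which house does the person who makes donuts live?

From clue 6, the person who makes brownies must be in house 4.
Clue 9: the person with the onyx is in house 4.
That leaves donuts as the dessert for house 1.
From clue 4, the person who likes pears must be in house 3.
So house 4 gets cedar for tree.
From clue 7, the person who likes oranges must be in house 4.
That leaves mangoes as the favorite fruit for house 2.
So house 2 gets diamond for gemstone.
The only favorite fruit still possible for house 1 is cherries.
The person who makes mousse is narrowed to house 2 or 3; consider each.
Placing it in house 3 leads to a contradiction, so it's in house 2.
That leaves tarts as the dessert for house 3.
Clue 2 places the person with the pine tree in house 3.
House 2's tree must be spruce (nothing else left).
Clue 8: the person with the jade is in house 1.
House 3's gemstone must be topaz (nothing else left).
House 1's tree must be beech (nothing else left).
So: house 1 = donuts/jade/beech/cherries, house 2 = mousse/diamond/spruce/mangoes, house 3 = tarts/topaz/pine/pears, house 4 = brownies/onyx/cedar/oranges.

1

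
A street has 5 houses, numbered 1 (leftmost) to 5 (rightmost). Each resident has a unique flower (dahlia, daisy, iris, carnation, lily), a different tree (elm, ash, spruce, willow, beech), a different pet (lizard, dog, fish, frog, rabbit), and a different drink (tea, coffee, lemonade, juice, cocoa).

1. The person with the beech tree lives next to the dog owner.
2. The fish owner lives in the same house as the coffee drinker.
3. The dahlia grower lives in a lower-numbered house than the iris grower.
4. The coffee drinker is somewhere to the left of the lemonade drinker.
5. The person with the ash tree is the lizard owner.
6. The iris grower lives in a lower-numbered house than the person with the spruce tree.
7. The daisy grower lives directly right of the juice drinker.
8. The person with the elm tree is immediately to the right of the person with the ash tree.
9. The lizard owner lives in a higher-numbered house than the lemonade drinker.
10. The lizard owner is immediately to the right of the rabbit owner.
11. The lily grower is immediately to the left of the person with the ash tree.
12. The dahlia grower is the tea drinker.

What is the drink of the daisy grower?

The only drink still possible for house 5 is cocoa.
So house 4 gets juice for drink.
By clue 7, the daisy grower is in house 5.
The lily grower is narrowed to house 2 or 3; consider each.
Placing it in house 2 leads to a contradiction, so it's in house 3.
Clue 11 places the person with the ash tree in house 4.
By clue 5, the lizard owner is in house 4.
By clue 10, the rabbit owner is in house 3.
So house 3 gets spruce for tree.
House 5's tree must be elm (nothing else left).
So house 5 gets frog for pet.
The only drink still possible for house 3 is lemonade.
From clue 6, the iris grower must be in house 2.
House 4's flower must be carnation (nothing else left).
Clue 12 places the tea drinker in house 1.
The only flower still possible for house 1 is dahlia.
House 2 drink: only coffee fits.
Clue 2: the fish owner is in house 2.
So house 1 gets dog for pet.
Clue 1: the person with the beech tree is in house 2.
So house 1 gets willow for tree.
So: house 1 = dahlia/willow/dog/tea, house 2 = iris/beech/fish/coffee, house 3 = lily/spruce/rabbit/lemonade, house 4 = carnation/ash/lizard/juice, house 5 = daisy/elm/frog/cocoa.

cocoa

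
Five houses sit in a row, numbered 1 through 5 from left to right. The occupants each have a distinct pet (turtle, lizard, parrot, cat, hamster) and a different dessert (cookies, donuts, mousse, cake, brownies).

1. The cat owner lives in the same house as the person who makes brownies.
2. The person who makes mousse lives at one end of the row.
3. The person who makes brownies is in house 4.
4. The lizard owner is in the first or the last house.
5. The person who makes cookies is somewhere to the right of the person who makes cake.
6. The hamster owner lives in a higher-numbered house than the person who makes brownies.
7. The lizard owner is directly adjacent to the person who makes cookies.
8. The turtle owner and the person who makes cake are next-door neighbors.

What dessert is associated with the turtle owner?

cookies

Clue 3: the person who makes brownies is in house 4.
Clue 6 places the hamster owner in house 5.
By clue 1, the cat owner is in house 4.
By clue 5, the person who makes cake is in house 1.
From clue 8, the turtle owner must be in house 2.
So house 1 gets lizard for pet.
House 3 pet: only parrot fits.
House 2's dessert must be cookies (nothing else left).
House 3's dessert must be donuts (nothing else left).
The only dessert still possible for house 5 is mousse.
So: house 1 = lizard/cake, house 2 = turtle/cookies, house 3 = parrot/donuts, house 4 = cat/brownies, house 5 = hamster/mousse.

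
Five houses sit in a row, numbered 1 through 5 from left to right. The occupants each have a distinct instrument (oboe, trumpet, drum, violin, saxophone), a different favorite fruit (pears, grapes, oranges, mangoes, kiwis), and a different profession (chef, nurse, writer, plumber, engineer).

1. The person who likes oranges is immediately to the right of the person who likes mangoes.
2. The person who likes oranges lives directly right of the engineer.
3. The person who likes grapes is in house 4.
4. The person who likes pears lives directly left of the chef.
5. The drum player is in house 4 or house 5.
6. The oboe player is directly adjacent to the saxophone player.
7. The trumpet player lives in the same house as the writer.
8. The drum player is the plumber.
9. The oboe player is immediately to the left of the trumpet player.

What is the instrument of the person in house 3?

trumpet

From clue 3, the person who likes grapes must be in house 4.
House 5 favorite fruit: only kiwis fits.
The drum player is narrowed to house 4 or 5; consider each.
Placing it in house 4 leads to a contradiction, so it's in house 5.
The plumber is in house 5 (clue 8).
The person who likes mangoes is narrowed to house 1 or 2; consider each.
Placing it in house 2 leads to a contradiction, so it's in house 1.
From clue 1, the person who likes oranges must be in house 2.
From clue 2, the engineer must be in house 1.
House 3's favorite fruit must be pears (nothing else left).
Clue 4: the chef is in house 4.
So house 4 gets violin for instrument.
The oboe player is narrowed to house 1 or 2; consider each.
Placing it in house 1 leads to a contradiction, so it's in house 2.
Clue 9 places the trumpet player in house 3.
So house 1 gets saxophone for instrument.
From clue 7, the writer must be in house 3.
So house 2 gets nurse for profession.
So: house 1 = saxophone/mangoes/engineer, house 2 = oboe/oranges/nurse, house 3 = trumpet/pears/writer, house 4 = violin/grapes/chef, house 5 = drum/kiwis/plumber.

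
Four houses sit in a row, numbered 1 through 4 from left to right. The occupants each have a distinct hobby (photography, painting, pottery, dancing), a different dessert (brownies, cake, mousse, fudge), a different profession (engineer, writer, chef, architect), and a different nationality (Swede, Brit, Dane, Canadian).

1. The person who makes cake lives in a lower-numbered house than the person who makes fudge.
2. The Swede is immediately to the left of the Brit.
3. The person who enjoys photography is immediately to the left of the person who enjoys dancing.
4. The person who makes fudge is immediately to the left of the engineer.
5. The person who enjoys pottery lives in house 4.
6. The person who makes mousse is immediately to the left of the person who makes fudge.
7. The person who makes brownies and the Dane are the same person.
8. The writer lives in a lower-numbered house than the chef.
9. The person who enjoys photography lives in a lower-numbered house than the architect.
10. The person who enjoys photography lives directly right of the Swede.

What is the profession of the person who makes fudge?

The person who enjoys pottery is in house 4 (clue 5).
So house 1 gets painting for hobby.
The only dessert still possible for house 4 is brownies.
The only profession still possible for house 1 is writer.
The person who enjoys photography is in house 2 (clue 3).
The person who enjoys dancing is in house 3 (clue 3).
From clue 7, the Dane must be in house 4.
Clue 10 places the Swede in house 1.
That leaves fudge as the dessert for house 3.
House 2 profession: only chef fits.
By clue 2, the Brit is in house 2.
Clue 4: the engineer is in house 4.
Clue 6: the person who makes mousse is in house 2.
That leaves cake as the dessert for house 1.
House 3 profession: only architect fits.
The only nationality still possible for house 3 is Canadian.
So: house 1 = painting/cake/writer/Swede, house 2 = photography/mousse/chef/Brit, house 3 = dancing/fudge/architect/Canadian, house 4 = pottery/brownies/engineer/Dane.

architect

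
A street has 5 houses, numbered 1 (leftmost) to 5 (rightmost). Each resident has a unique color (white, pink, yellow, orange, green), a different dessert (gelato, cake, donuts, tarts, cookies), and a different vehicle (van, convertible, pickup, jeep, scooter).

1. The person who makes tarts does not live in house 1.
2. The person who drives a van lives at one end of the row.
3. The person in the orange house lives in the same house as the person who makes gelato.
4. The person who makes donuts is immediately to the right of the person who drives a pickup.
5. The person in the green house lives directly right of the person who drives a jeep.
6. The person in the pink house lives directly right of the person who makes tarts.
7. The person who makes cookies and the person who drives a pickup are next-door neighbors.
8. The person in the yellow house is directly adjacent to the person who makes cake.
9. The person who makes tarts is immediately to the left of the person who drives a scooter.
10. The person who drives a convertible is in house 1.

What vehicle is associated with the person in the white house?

From clue 10, the person who drives a convertible must be in house 1.
House 5 vehicle: only van fits.
The person in the pink house is narrowed to house 3 or 4; consider each.
Placing it in house 3 leads to a contradiction, so it's in house 4.
By clue 6, the person who makes tarts is in house 3.
From clue 9, the person who drives a scooter must be in house 4.
By clue 4, the person who makes donuts is in house 4.
Clue 4: the person who drives a pickup is in house 3.
The person in the green house is in house 3 (clue 5).
From clue 5, the person who drives a jeep must be in house 2.
House 2's dessert must be cookies (nothing else left).
So house 5 gets gelato for dessert.
The person in the orange house is in house 5 (clue 3).
From clue 8, the person in the yellow house must be in house 2.
That leaves white as the color for house 1.
So house 1 gets cake for dessert.
So: house 1 = white/cake/convertible, house 2 = yellow/cookies/jeep, house 3 = green/tarts/pickup, house 4 = pink/donuts/scooter, house 5 = orange/gelato/van.

convertible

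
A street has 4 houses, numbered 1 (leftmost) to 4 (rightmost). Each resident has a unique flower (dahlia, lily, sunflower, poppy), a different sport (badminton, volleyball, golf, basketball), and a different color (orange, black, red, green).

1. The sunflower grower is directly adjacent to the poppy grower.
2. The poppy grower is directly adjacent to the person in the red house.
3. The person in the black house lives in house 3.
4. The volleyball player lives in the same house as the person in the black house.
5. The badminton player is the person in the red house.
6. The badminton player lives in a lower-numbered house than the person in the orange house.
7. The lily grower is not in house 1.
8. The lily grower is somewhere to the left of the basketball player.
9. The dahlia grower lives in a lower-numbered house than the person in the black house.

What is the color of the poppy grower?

Clue 3 places the person in the black house in house 3.
By clue 4, the volleyball player is in house 3.
House 4 sport: only basketball fits.
So house 4 gets sunflower for flower.
By clue 1, the poppy grower is in house 3.
Clue 2 places the person in the red house in house 2.
By clue 5, the badminton player is in house 2.
By clue 6, the person in the orange house is in house 4.
House 1's flower must be dahlia (nothing else left).
House 2 flower: only lily fits.
House 1's sport must be golf (nothing else left).
So house 1 gets green for color.
So: house 1 = dahlia/golf/green, house 2 = lily/badminton/red, house 3 = poppy/volleyball/black, house 4 = sunflower/basketball/orange.

black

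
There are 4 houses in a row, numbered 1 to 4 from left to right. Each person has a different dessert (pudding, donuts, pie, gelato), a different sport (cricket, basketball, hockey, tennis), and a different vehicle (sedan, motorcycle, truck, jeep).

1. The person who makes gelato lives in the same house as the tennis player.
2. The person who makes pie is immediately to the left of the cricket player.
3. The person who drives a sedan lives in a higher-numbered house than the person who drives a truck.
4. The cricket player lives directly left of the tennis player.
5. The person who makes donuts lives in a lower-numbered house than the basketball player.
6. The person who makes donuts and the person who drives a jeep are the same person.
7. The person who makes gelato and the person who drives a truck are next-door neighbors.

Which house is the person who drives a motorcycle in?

House 1's sport must be hockey (nothing else left).
The person who makes gelato is narrowed to house 3 or 4; consider each.
Placing it in house 3 leads to a contradiction, so it's in house 4.
The tennis player is in house 4 (clue 1).
Clue 4 places the cricket player in house 3.
By clue 7, the person who drives a truck is in house 3.
So house 2 gets basketball for sport.
Clue 2 places the person who makes pie in house 2.
The person who makes donuts is in house 1 (clue 5).
Clue 6 places the person who drives a jeep in house 1.
House 3 dessert: only pudding fits.
That leaves motorcycle as the vehicle for house 2.
That leaves sedan as the vehicle for house 4.
So: house 1 = donuts/hockey/jeep, house 2 = pie/basketball/motorcycle, house 3 = pudding/cricket/truck, house 4 = gelato/tennis/sedan.

2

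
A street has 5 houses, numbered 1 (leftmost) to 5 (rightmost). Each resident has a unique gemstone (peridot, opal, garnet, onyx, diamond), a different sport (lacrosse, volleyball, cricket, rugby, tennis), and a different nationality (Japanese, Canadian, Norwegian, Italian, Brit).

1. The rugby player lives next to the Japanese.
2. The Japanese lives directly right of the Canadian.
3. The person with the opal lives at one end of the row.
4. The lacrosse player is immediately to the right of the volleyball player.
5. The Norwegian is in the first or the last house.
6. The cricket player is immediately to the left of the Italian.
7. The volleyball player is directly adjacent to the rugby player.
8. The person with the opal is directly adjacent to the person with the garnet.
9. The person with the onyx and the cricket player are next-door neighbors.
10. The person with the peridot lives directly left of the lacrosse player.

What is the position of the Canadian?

The person with the garnet is narrowed to house 2 or 4; consider each.
Placing it in house 4 leads to a contradiction, so it's in house 2.
The person with the opal is in house 1 (clue 8).
So house 1 gets tennis for sport.
The person with the peridot is narrowed to house 3 or 4; consider each.
Placing it in house 3 leads to a contradiction, so it's in house 4.
Clue 10 places the lacrosse player in house 5.
From clue 4, the volleyball player must be in house 4.
By clue 7, the rugby player is in house 3.
The only sport still possible for house 2 is cricket.
Clue 6 places the Italian in house 3.
From clue 9, the person with the onyx must be in house 3.
House 5's gemstone must be diamond (nothing else left).
Clue 2 places the Japanese in house 2.
That leaves Canadian as the nationality for house 1.
House 4's nationality must be Brit (nothing else left).
So house 5 gets Norwegian for nationality.
So: house 1 = opal/tennis/Canadian, house 2 = garnet/cricket/Japanese, house 3 = onyx/rugby/Italian, house 4 = peridot/volleyball/Brit, house 5 = diamond/lacrosse/Norwegian.

1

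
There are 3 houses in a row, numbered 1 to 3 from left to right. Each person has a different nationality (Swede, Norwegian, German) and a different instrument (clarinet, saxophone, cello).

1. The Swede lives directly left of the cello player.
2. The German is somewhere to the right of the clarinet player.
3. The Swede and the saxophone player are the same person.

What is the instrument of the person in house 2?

The only instrument still possible for house 3 is cello.
From clue 1, the Swede must be in house 2.
From clue 3, the saxophone player must be in house 2.
The only nationality still possible for house 1 is Norwegian.
That leaves German as the nationality for house 3.
House 1 instrument: only clarinet fits.
So: house 1 = Norwegian/clarinet, house 2 = Swede/saxophone, house 3 = German/cello.

saxophone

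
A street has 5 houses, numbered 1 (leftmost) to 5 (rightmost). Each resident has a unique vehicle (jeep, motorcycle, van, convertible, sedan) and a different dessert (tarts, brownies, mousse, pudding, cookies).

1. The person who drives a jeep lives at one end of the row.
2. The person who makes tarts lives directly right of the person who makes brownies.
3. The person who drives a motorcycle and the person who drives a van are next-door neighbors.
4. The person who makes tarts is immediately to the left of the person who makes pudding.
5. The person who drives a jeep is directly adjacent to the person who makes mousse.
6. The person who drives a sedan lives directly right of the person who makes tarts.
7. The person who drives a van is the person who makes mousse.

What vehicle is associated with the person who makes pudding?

The person who drives a jeep is narrowed to house 1 or 5; consider each.
Placing it in house 5 leads to a contradiction, so it's in house 1.
From clue 5, the person who makes mousse must be in house 2.
From clue 7, the person who drives a van must be in house 2.
Clue 2: the person who makes tarts is in house 4.
From clue 2, the person who makes brownies must be in house 3.
By clue 3, the person who drives a motorcycle is in house 3.
By clue 4, the person who makes pudding is in house 5.
By clue 6, the person who drives a sedan is in house 5.
House 4's vehicle must be convertible (nothing else left).
House 1 dessert: only cookies fits.
So: house 1 = jeep/cookies, house 2 = van/mousse, house 3 = motorcycle/brownies, house 4 = convertible/tarts, house 5 = sedan/pudding.

sedan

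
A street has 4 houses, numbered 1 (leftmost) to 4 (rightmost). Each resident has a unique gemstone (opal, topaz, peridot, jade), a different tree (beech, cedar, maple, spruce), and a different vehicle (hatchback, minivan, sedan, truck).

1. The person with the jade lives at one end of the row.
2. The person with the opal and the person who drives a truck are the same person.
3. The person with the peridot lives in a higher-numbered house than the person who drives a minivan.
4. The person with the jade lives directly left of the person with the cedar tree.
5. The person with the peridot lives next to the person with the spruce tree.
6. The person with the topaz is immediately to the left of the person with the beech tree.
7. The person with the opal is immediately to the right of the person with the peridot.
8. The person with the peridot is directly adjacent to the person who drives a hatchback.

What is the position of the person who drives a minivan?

From clue 4, the person with the jade must be in house 1.
From clue 4, the person with the cedar tree must be in house 2.
So house 4 gets opal for gemstone.
From clue 2, the person who drives a truck must be in house 4.
Clue 7: the person with the peridot is in house 3.
So house 2 gets topaz for gemstone.
House 3's vehicle must be sedan (nothing else left).
By clue 5, the person with the spruce tree is in house 4.
Clue 6: the person with the beech tree is in house 3.
House 1 tree: only maple fits.
That leaves minivan as the vehicle for house 1.
The only vehicle still possible for house 2 is hatchback.
So: house 1 = jade/maple/minivan, house 2 = topaz/cedar/hatchback, house 3 = peridot/beech/sedan, house 4 = opal/spruce/truck.

1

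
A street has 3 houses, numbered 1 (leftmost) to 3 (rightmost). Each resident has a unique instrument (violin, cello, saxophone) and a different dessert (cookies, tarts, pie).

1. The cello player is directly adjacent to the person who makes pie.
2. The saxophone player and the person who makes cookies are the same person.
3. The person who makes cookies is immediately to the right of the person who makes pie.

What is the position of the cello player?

The saxophone player is narrowed to house 2 or 3; consider each.
Placing it in house 2 leads to a contradiction, so it's in house 3.
From clue 2, the person who makes cookies must be in house 3.
From clue 3, the person who makes pie must be in house 2.
So house 1 gets tarts for dessert.
From clue 1, the cello player must be in house 1.
House 2 instrument: only violin fits.
So: house 1 = cello/tarts, house 2 = violin/pie, house 3 = saxophone/cookies.

1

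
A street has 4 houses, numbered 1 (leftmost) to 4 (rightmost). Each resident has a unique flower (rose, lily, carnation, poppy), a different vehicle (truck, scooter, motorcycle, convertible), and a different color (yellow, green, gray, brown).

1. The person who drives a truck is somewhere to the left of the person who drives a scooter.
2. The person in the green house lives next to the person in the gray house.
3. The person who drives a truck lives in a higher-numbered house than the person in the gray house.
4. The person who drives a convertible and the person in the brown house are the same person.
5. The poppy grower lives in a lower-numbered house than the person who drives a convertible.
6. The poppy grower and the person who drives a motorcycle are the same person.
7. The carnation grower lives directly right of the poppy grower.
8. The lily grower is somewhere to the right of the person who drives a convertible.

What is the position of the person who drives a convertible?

House 1 vehicle: only motorcycle fits.
The only vehicle still possible for house 4 is scooter.
The poppy grower is in house 1 (clue 6).
From clue 7, the carnation grower must be in house 2.
House 4 color: only yellow fits.
The lily grower is narrowed to house 3 or 4; consider each.
Placing it in house 3 leads to a contradiction, so it's in house 4.
House 3 flower: only rose fits.
The person who drives a convertible is narrowed to house 2 or 3; consider each.
Placing it in house 2 leads to a contradiction, so it's in house 3.
Clue 4: the person in the brown house is in house 3.
So house 2 gets truck for vehicle.
Clue 3 places the person in the gray house in house 1.
House 2 color: only green fits.
So: house 1 = poppy/motorcycle/gray, house 2 = carnation/truck/green, house 3 = rose/convertible/brown, house 4 = lily/scooter/yellow.

3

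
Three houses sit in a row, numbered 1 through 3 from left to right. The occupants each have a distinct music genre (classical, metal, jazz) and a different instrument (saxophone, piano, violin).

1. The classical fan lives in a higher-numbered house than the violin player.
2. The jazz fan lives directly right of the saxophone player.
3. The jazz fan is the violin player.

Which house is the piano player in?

Clue 3 places the jazz fan in house 2.
The violin player is in house 2 (clue 3).
So house 1 gets metal for music genre.
That leaves classical as the music genre for house 3.
So house 3 gets piano for instrument.
So house 1 gets saxophone for instrument.
So: house 1 = metal/saxophone, house 2 = jazz/violin, house 3 = classical/piano.

3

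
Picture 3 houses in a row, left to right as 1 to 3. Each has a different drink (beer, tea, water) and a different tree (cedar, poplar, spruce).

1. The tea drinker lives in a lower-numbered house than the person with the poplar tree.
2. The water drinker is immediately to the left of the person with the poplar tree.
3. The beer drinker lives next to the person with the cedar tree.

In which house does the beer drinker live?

So house 3 gets beer for drink.
From clue 3, the person with the cedar tree must be in house 2.
House 1 tree: only spruce fits.
House 3's tree must be poplar (nothing else left).
Clue 2: the water drinker is in house 2.
So house 1 gets tea for drink.
So: house 1 = tea/spruce, house 2 = water/cedar, house 3 = beer/poplar.

3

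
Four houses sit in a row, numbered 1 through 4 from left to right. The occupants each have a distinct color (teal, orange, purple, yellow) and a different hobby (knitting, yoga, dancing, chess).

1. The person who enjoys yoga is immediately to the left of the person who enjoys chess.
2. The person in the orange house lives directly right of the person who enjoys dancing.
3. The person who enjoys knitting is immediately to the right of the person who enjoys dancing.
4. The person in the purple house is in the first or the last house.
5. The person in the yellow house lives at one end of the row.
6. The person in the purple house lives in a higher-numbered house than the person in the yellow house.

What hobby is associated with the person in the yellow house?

dancing

From clue 6, the person in the purple house must be in house 4.
The person in the yellow house is in house 1 (clue 6).
So house 4 gets chess for hobby.
By clue 1, the person who enjoys yoga is in house 3.
House 1 hobby: only dancing fits.
House 2 hobby: only knitting fits.
Clue 2 places the person in the orange house in house 2.
House 3 color: only teal fits.
So: house 1 = yellow/dancing, house 2 = orange/knitting, house 3 = teal/yoga, house 4 = purple/chess.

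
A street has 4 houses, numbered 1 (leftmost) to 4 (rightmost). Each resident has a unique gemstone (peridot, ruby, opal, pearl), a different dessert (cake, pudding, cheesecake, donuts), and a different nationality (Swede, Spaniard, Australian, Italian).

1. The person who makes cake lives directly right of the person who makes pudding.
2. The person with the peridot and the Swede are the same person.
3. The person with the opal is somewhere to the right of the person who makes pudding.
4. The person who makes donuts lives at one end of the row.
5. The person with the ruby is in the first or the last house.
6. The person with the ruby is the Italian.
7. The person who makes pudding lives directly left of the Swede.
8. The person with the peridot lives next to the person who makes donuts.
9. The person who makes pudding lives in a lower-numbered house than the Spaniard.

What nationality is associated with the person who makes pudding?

Australian

The person with the peridot is narrowed to house 2 or 3; consider each.
Placing it in house 2 leads to a contradiction, so it's in house 3.
By clue 2, the Swede is in house 3.
By clue 7, the person who makes pudding is in house 2.
The person who makes donuts is in house 4 (clue 8).
House 1's dessert must be cheesecake (nothing else left).
So house 3 gets cake for dessert.
The only nationality still possible for house 1 is Italian.
So house 2 gets Australian for nationality.
House 4's nationality must be Spaniard (nothing else left).
Clue 3 places the person with the opal in house 4.
The person with the ruby is in house 1 (clue 6).
So house 2 gets pearl for gemstone.
So: house 1 = ruby/cheesecake/Italian, house 2 = pearl/pudding/Australian, house 3 = peridot/cake/Swede, house 4 = opal/donuts/Spaniard.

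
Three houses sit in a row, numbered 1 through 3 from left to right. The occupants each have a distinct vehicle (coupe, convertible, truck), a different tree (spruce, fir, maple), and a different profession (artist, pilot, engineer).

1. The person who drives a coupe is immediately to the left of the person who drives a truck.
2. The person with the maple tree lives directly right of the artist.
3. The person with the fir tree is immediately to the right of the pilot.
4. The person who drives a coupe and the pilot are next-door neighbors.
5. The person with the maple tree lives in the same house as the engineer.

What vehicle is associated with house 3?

truck

House 1's tree must be spruce (nothing else left).
That leaves engineer as the profession for house 3.
By clue 5, the person with the maple tree is in house 3.
House 2's tree must be fir (nothing else left).
From clue 2, the artist must be in house 2.
From clue 3, the pilot must be in house 1.
Clue 4: the person who drives a coupe is in house 2.
That leaves convertible as the vehicle for house 1.
House 3 vehicle: only truck fits.
So: house 1 = convertible/spruce/pilot, house 2 = coupe/fir/artist, house 3 = truck/maple/engineer.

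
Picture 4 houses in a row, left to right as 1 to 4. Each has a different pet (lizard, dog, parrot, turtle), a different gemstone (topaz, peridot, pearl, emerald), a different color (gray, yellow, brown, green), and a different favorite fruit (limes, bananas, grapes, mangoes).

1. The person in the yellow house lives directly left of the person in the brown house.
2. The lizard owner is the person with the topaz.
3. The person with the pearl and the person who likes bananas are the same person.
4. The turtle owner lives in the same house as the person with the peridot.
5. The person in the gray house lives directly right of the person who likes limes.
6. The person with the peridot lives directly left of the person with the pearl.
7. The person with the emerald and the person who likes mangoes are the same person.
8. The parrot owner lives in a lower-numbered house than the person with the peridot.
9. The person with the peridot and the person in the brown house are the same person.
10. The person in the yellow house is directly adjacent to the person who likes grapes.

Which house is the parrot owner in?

The parrot owner is narrowed to house 1 or 2; consider each.
Placing it in house 1 leads to a contradiction, so it's in house 2.
From clue 8, the person with the peridot must be in house 3.
Clue 9 places the person in the brown house in house 3.
The only pet still possible for house 3 is turtle.
House 4 gemstone: only pearl fits.
Clue 1 places the person in the yellow house in house 2.
By clue 2, the lizard owner is in house 1.
Clue 2 places the person with the topaz in house 1.
Clue 3: the person who likes bananas is in house 4.
That leaves dog as the pet for house 4.
House 2's gemstone must be emerald (nothing else left).
So house 1 gets green for color.
House 4 color: only gray fits.
House 2 favorite fruit: only mangoes fits.
The person who likes limes is in house 3 (clue 5).
House 1's favorite fruit must be grapes (nothing else left).
So: house 1 = lizard/topaz/green/grapes, house 2 = parrot/emerald/yellow/mangoes, house 3 = turtle/peridot/brown/limes, house 4 = dog/pearl/gray/bananas.

2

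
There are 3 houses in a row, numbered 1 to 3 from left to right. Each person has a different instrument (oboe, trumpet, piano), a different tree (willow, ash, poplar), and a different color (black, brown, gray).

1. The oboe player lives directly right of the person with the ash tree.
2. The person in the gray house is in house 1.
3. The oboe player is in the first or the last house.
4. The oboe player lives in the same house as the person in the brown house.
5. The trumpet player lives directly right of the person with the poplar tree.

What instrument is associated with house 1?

By clue 2, the person in the gray house is in house 1.
The oboe player is in house 3 (clue 3).
By clue 4, the person in the brown house is in house 3.
That leaves piano as the instrument for house 1.
The only instrument still possible for house 2 is trumpet.
House 3 tree: only willow fits.
So house 2 gets black for color.
From clue 1, the person with the ash tree must be in house 2.
From clue 5, the person with the poplar tree must be in house 1.
So: house 1 = piano/poplar/gray, house 2 = trumpet/ash/black, house 3 = oboe/willow/brown.

piano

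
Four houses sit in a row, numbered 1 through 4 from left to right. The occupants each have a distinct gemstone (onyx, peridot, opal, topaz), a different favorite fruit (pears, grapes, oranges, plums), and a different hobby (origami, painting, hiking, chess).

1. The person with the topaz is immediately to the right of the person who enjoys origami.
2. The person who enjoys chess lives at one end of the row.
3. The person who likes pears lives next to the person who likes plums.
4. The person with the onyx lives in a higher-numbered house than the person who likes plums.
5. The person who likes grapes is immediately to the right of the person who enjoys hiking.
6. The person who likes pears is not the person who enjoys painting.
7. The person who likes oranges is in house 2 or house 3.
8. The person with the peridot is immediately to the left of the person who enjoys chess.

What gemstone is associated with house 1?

The person with the peridot is in house 3 (clue 8).
Clue 8: the person who enjoys chess is in house 4.
House 1's gemstone must be opal (nothing else left).
The person with the onyx is narrowed to house 2 or 4; consider each.
Placing it in house 2 leads to a contradiction, so it's in house 4.
That leaves topaz as the gemstone for house 2.
Clue 1: the person who enjoys origami is in house 1.
The person who likes grapes is narrowed to house 3 or 4; consider each.
Placing it in house 3 leads to a contradiction, so it's in house 4.
Clue 5: the person who enjoys hiking is in house 3.
That leaves painting as the hobby for house 2.
By clue 3, the person who likes plums is in house 2.
So house 1 gets pears for favorite fruit.
House 3's favorite fruit must be oranges (nothing else left).
So: house 1 = opal/pears/origami, house 2 = topaz/plums/painting, house 3 = peridot/oranges/hiking, house 4 = onyx/grapes/chess.

opal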